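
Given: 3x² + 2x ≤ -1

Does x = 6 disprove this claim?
Substitute x = 6 into the relation:
x = 6: LHS = 3·6² + 2·6 = 120; 120 ≤ -1 — FAILS

Since the claim fails at x = 6, this value is a counterexample.

Answer: Yes, x = 6 is a counterexample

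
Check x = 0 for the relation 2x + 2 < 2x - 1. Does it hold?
x = 0: LHS = 2·0 + 2 = 2, RHS = 2·0 - 1 = -1; 2 < -1 — FAILS

The relation fails at x = 0, so x = 0 is a counterexample.

Answer: No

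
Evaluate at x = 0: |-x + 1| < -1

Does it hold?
x = 0: LHS = |-0 + 1| = |1| = 1; 1 < -1 — FAILS

The relation fails at x = 0, so x = 0 is a counterexample.

Answer: No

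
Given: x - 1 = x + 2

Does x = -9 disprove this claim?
Substitute x = -9 into the relation:
x = -9: LHS = (-9) - 1 = -10, RHS = (-9) + 2 = -7; -10 = -7 — FAILS

Since the claim fails at x = -9, this value is a counterexample.

Answer: Yes, x = -9 is a counterexample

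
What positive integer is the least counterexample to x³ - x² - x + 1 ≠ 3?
Testing positive integers:
x = 1: LHS = 1³ - 1² - 1 + 1 = 0; 0 ≠ 3 — holds
x = 2: LHS = 2³ - 2² - 2 + 1 = 3; 3 ≠ 3 — FAILS  ← smallest positive counterexample

Answer: x = 2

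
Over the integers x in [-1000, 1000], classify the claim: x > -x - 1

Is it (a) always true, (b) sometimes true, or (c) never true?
Holds at x = 0: RHS = -0 - 1 = -1; 0 > -1 — holds
Fails at x = -1: RHS = -(-1) - 1 = 0; -1 > 0 — FAILS
It is satisfied by some integers in the range but not all.

Answer: Sometimes true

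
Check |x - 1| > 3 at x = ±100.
x = 100: LHS = |100 - 1| = |99| = 99; 99 > 3 — holds
x = -100: LHS = |(-100) - 1| = |-101| = 101; 101 > 3 — holds

Answer: Yes, holds for both x = 100 and x = -100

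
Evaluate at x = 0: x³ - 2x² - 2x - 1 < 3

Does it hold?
x = 0: LHS = 0³ - 2·0² - 2·0 - 1 = -1; -1 < 3 — holds

The relation is satisfied at x = 0.

Answer: Yes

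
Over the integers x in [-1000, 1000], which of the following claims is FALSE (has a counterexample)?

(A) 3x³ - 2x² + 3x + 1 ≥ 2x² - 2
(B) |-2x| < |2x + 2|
(A) x = -1: LHS = 3·(-1)³ - 2·(-1)² + 3·(-1) + 1 = -7, RHS = 2·(-1)² - 2 = 0; -7 ≥ 0 — FAILS
(B) x = -1: LHS = |-2·(-1)| = |2| = 2, RHS = |2·(-1) + 2| = |0| = 0; 2 < 0 — FAILS

Answer: Both A and B are false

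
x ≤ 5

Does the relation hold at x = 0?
x = 0: 0 ≤ 5 — holds

The relation is satisfied at x = 0.

Answer: Yes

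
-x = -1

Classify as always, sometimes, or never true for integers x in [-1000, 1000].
Holds at x = 1: -1 = -1 — holds
Fails at x = 0: LHS = -0 = 0; 0 = -1 — FAILS
It is satisfied by some integers in the range but not all.

Answer: Sometimes true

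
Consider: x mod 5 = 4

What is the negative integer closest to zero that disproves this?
Testing negative integers from -1 downward:
x = -1: LHS = (-1) mod 5 = 4; 4 = 4 — holds
x = -2: LHS = (-2) mod 5 = 3; 3 = 4 — FAILS  ← closest negative counterexample to 0

Answer: x = -2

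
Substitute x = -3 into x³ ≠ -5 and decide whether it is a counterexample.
Substitute x = -3 into the relation:
x = -3: LHS = (-3)³ = -27; -27 ≠ -5 — holds

The relation holds at x = -3, so it is not a counterexample.

Answer: No, x = -3 is not a counterexample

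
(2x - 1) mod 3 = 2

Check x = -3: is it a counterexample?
Substitute x = -3 into the relation:
x = -3: LHS = (2·(-3) - 1) mod 3 = (-7) mod 3 = 2; 2 = 2 — holds

The claim holds here, so x = -3 is not a counterexample. (A counterexample exists elsewhere, e.g. x = 1.)

Answer: No, x = -3 is not a counterexample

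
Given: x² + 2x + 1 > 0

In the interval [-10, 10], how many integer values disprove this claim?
Counterexamples in [-10, 10]: {-1}.

Counting them gives 1 values.

Answer: 1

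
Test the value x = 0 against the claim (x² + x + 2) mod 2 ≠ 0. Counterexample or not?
Substitute x = 0 into the relation:
x = 0: LHS = (0² + 0 + 2) mod 2 = 2 mod 2 = 0; 0 ≠ 0 — FAILS

Since the claim fails at x = 0, this value is a counterexample.

Answer: Yes, x = 0 is a counterexample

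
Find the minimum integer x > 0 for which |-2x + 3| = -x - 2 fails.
Testing positive integers:
x = 1: LHS = |-2·1 + 3| = |1| = 1, RHS = -1 - 2 = -3; 1 = -3 — FAILS  ← smallest positive counterexample

Answer: x = 1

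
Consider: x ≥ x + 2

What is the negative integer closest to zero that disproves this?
Testing negative integers from -1 downward:
x = -1: RHS = (-1) + 2 = 1; -1 ≥ 1 — FAILS  ← closest negative counterexample to 0

Answer: x = -1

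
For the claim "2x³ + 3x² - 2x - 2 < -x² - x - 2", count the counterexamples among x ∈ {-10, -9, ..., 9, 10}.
Counterexamples in [-10, 10]: {-2, -1, 0, 1, 2, 3, 4, 5, 6, 7, 8, 9, 10}.

Counting them gives 13 values.

Answer: 13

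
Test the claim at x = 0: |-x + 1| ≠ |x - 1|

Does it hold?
x = 0: LHS = |-0 + 1| = |1| = 1, RHS = |0 - 1| = |-1| = 1; 1 ≠ 1 — FAILS

The relation fails at x = 0, so x = 0 is a counterexample.

Answer: No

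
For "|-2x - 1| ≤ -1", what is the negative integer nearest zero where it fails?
Testing negative integers from -1 downward:
x = -1: LHS = |-2·(-1) - 1| = |1| = 1; 1 ≤ -1 — FAILS  ← closest negative counterexample to 0

Answer: x = -1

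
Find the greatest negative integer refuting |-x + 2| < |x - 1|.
Testing negative integers from -1 downward:
x = -1: LHS = |-(-1) + 2| = |3| = 3, RHS = |(-1) - 1| = |-2| = 2; 3 < 2 — FAILS  ← closest negative counterexample to 0

Answer: x = -1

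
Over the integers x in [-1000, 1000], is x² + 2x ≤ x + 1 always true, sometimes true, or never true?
Holds at x = 0: LHS = 0² + 2·0 = 0, RHS = 0 + 1 = 1; 0 ≤ 1 — holds
Fails at x = 1: LHS = 1² + 2·1 = 3, RHS = 1 + 1 = 2; 3 ≤ 2 — FAILS
It is satisfied by some integers in the range but not all.

Answer: Sometimes true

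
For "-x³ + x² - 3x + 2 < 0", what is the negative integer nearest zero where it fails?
Testing negative integers from -1 downward:
x = -1: LHS = -(-1)³ + (-1)² - 3·(-1) + 2 = 7; 7 < 0 — FAILS  ← closest negative counterexample to 0

Answer: x = -1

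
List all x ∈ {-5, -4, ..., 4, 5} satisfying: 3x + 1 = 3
Track d = LHS − RHS over the integers in [-5, 5]. Equality would need d = 0, but d changes sign only between consecutive integers, jumping over 0:
x = 0: LHS = 3·0 + 1 = 1; 1 = 3 — FAILS  (d = -2)
x = 1: LHS = 3·1 + 1 = 4; 4 = 3 — FAILS  (d = 1)
Away from these crossings d keeps a constant sign, and checking every integer in [-5, 5] confirms d ≠ 0 throughout. Hence the two sides are never equal, so the claimed relation (=) fails for every integer in [-5, 5].

Answer: None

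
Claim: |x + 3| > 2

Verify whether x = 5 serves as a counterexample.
Substitute x = 5 into the relation:
x = 5: LHS = |5 + 3| = |8| = 8; 8 > 2 — holds

The claim holds here, so x = 5 is not a counterexample. (A counterexample exists elsewhere, e.g. x = -1.)

Answer: No, x = 5 is not a counterexample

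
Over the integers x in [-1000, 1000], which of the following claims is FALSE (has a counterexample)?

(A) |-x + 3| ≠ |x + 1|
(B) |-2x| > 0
(A) x = 1: LHS = |-1 + 3| = |2| = 2, RHS = |1 + 1| = |2| = 2; 2 ≠ 2 — FAILS
(B) x = 0: LHS = |-2·0| = |0| = 0; 0 > 0 — FAILS

Answer: Both A and B are false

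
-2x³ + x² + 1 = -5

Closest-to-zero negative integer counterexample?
Testing negative integers from -1 downward:
x = -1: LHS = -2·(-1)³ + (-1)² + 1 = 4; 4 = -5 — FAILS  ← closest negative counterexample to 0

Answer: x = -1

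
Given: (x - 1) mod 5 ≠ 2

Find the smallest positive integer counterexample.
Testing positive integers:
x = 1: LHS = (1 - 1) mod 5 = 0 mod 5 = 0; 0 ≠ 2 — holds
x = 2: LHS = (2 - 1) mod 5 = 1 mod 5 = 1; 1 ≠ 2 — holds
x = 3: LHS = (3 - 1) mod 5 = 2 mod 5 = 2; 2 ≠ 2 — FAILS  ← smallest positive counterexample

Answer: x = 3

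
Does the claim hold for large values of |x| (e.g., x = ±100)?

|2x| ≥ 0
x = 100: LHS = |2·100| = |200| = 200; 200 ≥ 0 — holds
x = -100: LHS = |2·(-100)| = |-200| = 200; 200 ≥ 0 — holds

Answer: Yes, holds for both x = 100 and x = -100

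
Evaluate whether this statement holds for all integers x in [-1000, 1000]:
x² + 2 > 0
Over all integers in [-1000, 1000], LHS − RHS is smallest at x = 0, where it equals 2:
x = 0: LHS = 0² + 2 = 2; 2 > 0 — holds
At the ends of the range:
x = -1000: LHS = (-1000)² + 2 = 1000002; 1000002 > 0 — holds
x = 1000: LHS = 1000² + 2 = 1000002; 1000002 > 0 — holds
Hence LHS − RHS is never zero or negative, i.e. LHS > RHS throughout, so the relation holds for every integer in [-1000, 1000].

No counterexample exists.

Answer: True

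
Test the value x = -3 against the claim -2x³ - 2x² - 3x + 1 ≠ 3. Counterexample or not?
Substitute x = -3 into the relation:
x = -3: LHS = -2·(-3)³ - 2·(-3)² - 3·(-3) + 1 = 46; 46 ≠ 3 — holds

The relation holds at x = -3, so it is not a counterexample.

Answer: No, x = -3 is not a counterexample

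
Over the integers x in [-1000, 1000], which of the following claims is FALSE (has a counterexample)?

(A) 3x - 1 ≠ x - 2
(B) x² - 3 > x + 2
(A) Track d = LHS − RHS over the integers in [-1000, 1000]. Equality would need d = 0, but d changes sign only between consecutive integers, jumping over 0:
x = -1: LHS = 3·(-1) - 1 = -4, RHS = (-1) - 2 = -3; -4 ≠ -3 — holds  (d = -1)
x = 0: LHS = 3·0 - 1 = -1, RHS = 0 - 2 = -2; -1 ≠ -2 — holds  (d = 1)
Away from these crossings d keeps a constant sign, and checking every integer in [-1000, 1000] confirms d ≠ 0 throughout. Hence the two sides are never equal, so the relation holds for every integer in [-1000, 1000].

(B) x = 0: LHS = 0² - 3 = -3, RHS = 0 + 2 = 2; -3 > 2 — FAILS

Only (B) has a counterexample.

Answer: B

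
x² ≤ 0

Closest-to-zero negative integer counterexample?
Testing negative integers from -1 downward:
x = -1: LHS = (-1)² = 1; 1 ≤ 0 — FAILS  ← closest negative counterexample to 0

Answer: x = -1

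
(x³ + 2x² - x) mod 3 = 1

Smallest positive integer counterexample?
Testing positive integers:
x = 1: LHS = (1³ + 2·1² - 1) mod 3 = 2 mod 3 = 2; 2 = 1 — FAILS  ← smallest positive counterexample

Answer: x = 1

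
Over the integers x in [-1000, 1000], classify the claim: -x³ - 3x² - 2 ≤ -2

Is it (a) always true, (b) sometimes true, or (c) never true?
Holds at x = 0: LHS = -0³ - 3·0² - 2 = -2; -2 ≤ -2 — holds
Fails at x = -4: LHS = -(-4)³ - 3·(-4)² - 2 = 14; 14 ≤ -2 — FAILS
It is satisfied by some integers in the range but not all.

Answer: Sometimes true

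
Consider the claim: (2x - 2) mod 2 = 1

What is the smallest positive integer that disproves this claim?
Testing positive integers:
x = 1: LHS = (2·1 - 2) mod 2 = 0 mod 2 = 0; 0 = 1 — FAILS  ← smallest positive counterexample

Answer: x = 1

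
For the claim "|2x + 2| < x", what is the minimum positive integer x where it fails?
Testing positive integers:
x = 1: LHS = |2·1 + 2| = |4| = 4; 4 < 1 — FAILS  ← smallest positive counterexample

Answer: x = 1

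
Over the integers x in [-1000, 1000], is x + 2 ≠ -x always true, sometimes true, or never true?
Holds at x = 0: LHS = 0 + 2 = 2, RHS = -0 = 0; 2 ≠ 0 — holds
Fails at x = -1: LHS = (-1) + 2 = 1, RHS = -(-1) = 1; 1 ≠ 1 — FAILS
It is satisfied by some integers in the range but not all.

Answer: Sometimes true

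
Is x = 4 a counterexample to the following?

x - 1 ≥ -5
Substitute x = 4 into the relation:
x = 4: LHS = 4 - 1 = 3; 3 ≥ -5 — holds

The claim holds here, so x = 4 is not a counterexample. (A counterexample exists elsewhere, e.g. x = -5.)

Answer: No, x = 4 is not a counterexample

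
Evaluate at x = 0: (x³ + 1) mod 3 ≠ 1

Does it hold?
x = 0: LHS = (0³ + 1) mod 3 = 1 mod 3 = 1; 1 ≠ 1 — FAILS

The relation fails at x = 0, so x = 0 is a counterexample.

Answer: No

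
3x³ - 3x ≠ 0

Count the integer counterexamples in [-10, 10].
Counterexamples in [-10, 10]: {-1, 0, 1}.

Counting them gives 3 values.

Answer: 3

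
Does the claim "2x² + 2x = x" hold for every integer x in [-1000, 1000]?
The claim fails at x = 1:
x = 1: LHS = 2·1² + 2·1 = 4; 4 = 1 — FAILS

Because a single integer refutes it, the statement is false.

Answer: False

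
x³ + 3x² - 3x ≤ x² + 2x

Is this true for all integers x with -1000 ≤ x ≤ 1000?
The claim fails at x = -1:
x = -1: LHS = (-1)³ + 3·(-1)² - 3·(-1) = 5, RHS = (-1)² + 2·(-1) = -1; 5 ≤ -1 — FAILS

Because a single integer refutes it, the statement is false.

Answer: False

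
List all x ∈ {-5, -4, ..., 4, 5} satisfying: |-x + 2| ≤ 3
Holds for: {-1, 0, 1, 2, 3, 4, 5}
Fails for: {-5, -4, -3, -2}

Answer: {-1, 0, 1, 2, 3, 4, 5}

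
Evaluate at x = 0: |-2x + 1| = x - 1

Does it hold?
x = 0: LHS = |-2·0 + 1| = |1| = 1, RHS = 0 - 1 = -1; 1 = -1 — FAILS

The relation fails at x = 0, so x = 0 is a counterexample.

Answer: No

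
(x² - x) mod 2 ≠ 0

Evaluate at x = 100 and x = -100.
x = 100: LHS = (100² - 100) mod 2 = 9900 mod 2 = 0; 0 ≠ 0 — FAILS
x = -100: LHS = ((-100)² - (-100)) mod 2 = 10100 mod 2 = 0; 0 ≠ 0 — FAILS

Answer: No, fails for both x = 100 and x = -100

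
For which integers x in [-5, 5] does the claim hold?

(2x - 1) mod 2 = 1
For a polynomial with integer coefficients, its value mod 2 depends only on x mod 2, so it suffices to check one representative of each residue class, x = 0, 1:
x = 0: LHS = (2·0 - 1) mod 2 = (-1) mod 2 = 1; 1 = 1 — holds
x = 1: LHS = (2·1 - 1) mod 2 = 1 mod 2 = 1; 1 = 1 — holds
The relation holds in every residue class, so the relation holds for every integer in [-5, 5].

Answer: All integers in [-5, 5]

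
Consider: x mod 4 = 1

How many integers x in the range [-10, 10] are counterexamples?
Counterexamples in [-10, 10]: {-10, -9, -8, -6, -5, -4, -2, -1, 0, 2, 3, 4, 6, 7, 8, 10}.

Counting them gives 16 values.

Answer: 16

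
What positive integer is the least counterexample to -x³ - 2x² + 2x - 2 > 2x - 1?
Testing positive integers:
x = 1: LHS = -1³ - 2·1² + 2·1 - 2 = -3, RHS = 2·1 - 1 = 1; -3 > 1 — FAILS  ← smallest positive counterexample

Answer: x = 1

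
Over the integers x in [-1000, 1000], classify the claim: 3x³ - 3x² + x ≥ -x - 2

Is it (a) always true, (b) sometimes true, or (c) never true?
Holds at x = 0: LHS = 3·0³ - 3·0² + 0 = 0, RHS = -0 - 2 = -2; 0 ≥ -2 — holds
Fails at x = -1: LHS = 3·(-1)³ - 3·(-1)² + (-1) = -7, RHS = -(-1) - 2 = -1; -7 ≥ -1 — FAILS
It is satisfied by some integers in the range but not all.

Answer: Sometimes true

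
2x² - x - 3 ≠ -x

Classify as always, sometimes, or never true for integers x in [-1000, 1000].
Track d = LHS − RHS over the integers in [-1000, 1000]. Equality would need d = 0, but d changes sign only between consecutive integers, jumping over 0:
x = -2: LHS = 2·(-2)² - (-2) - 3 = 7, RHS = -(-2) = 2; 7 ≠ 2 — holds  (d = 5)
x = -1: LHS = 2·(-1)² - (-1) - 3 = 0, RHS = -(-1) = 1; 0 ≠ 1 — holds  (d = -1)
x = 1: LHS = 2·1² - 1 - 3 = -2; -2 ≠ -1 — holds  (d = -1)
x = 2: LHS = 2·2² - 2 - 3 = 3; 3 ≠ -2 — holds  (d = 5)
Away from these crossings d keeps a constant sign, and checking every integer in [-1000, 1000] confirms d ≠ 0 throughout. Hence the two sides are never equal, so the relation holds for every integer in [-1000, 1000].

No counterexample exists.

Answer: Always true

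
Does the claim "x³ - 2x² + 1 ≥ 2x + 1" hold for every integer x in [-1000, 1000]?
The claim fails at x = 1:
x = 1: LHS = 1³ - 2·1² + 1 = 0, RHS = 2·1 + 1 = 3; 0 ≥ 3 — FAILS

Because a single integer refutes it, the statement is false.

Answer: False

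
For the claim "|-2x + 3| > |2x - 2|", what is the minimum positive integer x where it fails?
Testing positive integers:
x = 1: LHS = |-2·1 + 3| = |1| = 1, RHS = |2·1 - 2| = |0| = 0; 1 > 0 — holds
x = 2: LHS = |-2·2 + 3| = |-1| = 1, RHS = |2·2 - 2| = |2| = 2; 1 > 2 — FAILS  ← smallest positive counterexample

Answer: x = 2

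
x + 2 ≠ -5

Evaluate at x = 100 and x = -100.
x = 100: LHS = 100 + 2 = 102; 102 ≠ -5 — holds
x = -100: LHS = (-100) + 2 = -98; -98 ≠ -5 — holds

Answer: Yes, holds for both x = 100 and x = -100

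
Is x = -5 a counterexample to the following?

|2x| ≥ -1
Substitute x = -5 into the relation:
x = -5: LHS = |2·(-5)| = |-10| = 10; 10 ≥ -1 — holds

The relation holds at x = -5, so it is not a counterexample.

Answer: No, x = -5 is not a counterexample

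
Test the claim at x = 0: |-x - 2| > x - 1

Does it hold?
x = 0: LHS = |-0 - 2| = |-2| = 2, RHS = 0 - 1 = -1; 2 > -1 — holds

The relation is satisfied at x = 0.

Answer: Yes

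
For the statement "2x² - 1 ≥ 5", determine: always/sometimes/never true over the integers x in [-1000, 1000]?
Holds at x = 2: LHS = 2·2² - 1 = 7; 7 ≥ 5 — holds
Fails at x = 0: LHS = 2·0² - 1 = -1; -1 ≥ 5 — FAILS
It is satisfied by some integers in the range but not all.

Answer: Sometimes true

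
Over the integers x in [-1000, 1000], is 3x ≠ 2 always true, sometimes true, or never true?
Track d = LHS − RHS over the integers in [-1000, 1000]. Equality would need d = 0, but d changes sign only between consecutive integers, jumping over 0:
x = 0: LHS = 3·0 = 0; 0 ≠ 2 — holds  (d = -2)
x = 1: LHS = 3·1 = 3; 3 ≠ 2 — holds  (d = 1)
Away from these crossings d keeps a constant sign, and checking every integer in [-1000, 1000] confirms d ≠ 0 throughout. Hence the two sides are never equal, so the relation holds for every integer in [-1000, 1000].

No counterexample exists.

Answer: Always true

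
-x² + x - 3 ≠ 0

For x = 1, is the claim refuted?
Substitute x = 1 into the relation:
x = 1: LHS = -1² + 1 - 3 = -3; -3 ≠ 0 — holds

The relation holds at x = 1, so it is not a counterexample.

Answer: No, x = 1 is not a counterexample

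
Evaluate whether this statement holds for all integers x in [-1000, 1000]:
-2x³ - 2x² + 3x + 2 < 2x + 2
The claim fails at x = 0:
x = 0: LHS = -2·0³ - 2·0² + 3·0 + 2 = 2, RHS = 2·0 + 2 = 2; 2 < 2 — FAILS

Because a single integer refutes it, the statement is false.

Answer: False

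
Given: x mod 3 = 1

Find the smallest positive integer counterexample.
Testing positive integers:
x = 1: LHS = 1 mod 3 = 1; 1 = 1 — holds
x = 2: LHS = 2 mod 3 = 2; 2 = 1 — FAILS  ← smallest positive counterexample

Answer: x = 2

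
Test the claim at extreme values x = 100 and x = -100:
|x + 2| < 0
x = 100: LHS = |100 + 2| = |102| = 102; 102 < 0 — FAILS
x = -100: LHS = |(-100) + 2| = |-98| = 98; 98 < 0 — FAILS

Answer: No, fails for both x = 100 and x = -100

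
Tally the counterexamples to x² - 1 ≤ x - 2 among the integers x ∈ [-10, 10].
Counterexamples in [-10, 10]: {-10, -9, -8, -7, -6, -5, -4, -3, -2, -1, 0, 1, 2, 3, 4, 5, 6, 7, 8, 9, 10}.

Counting them gives 21 values.

Answer: 21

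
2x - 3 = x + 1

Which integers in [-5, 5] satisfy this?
Holds for: {4}
Fails for: {-5, -4, -3, -2, -1, 0, 1, 2, 3, 5}

Answer: {4}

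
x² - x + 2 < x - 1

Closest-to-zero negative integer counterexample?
Testing negative integers from -1 downward:
x = -1: LHS = (-1)² - (-1) + 2 = 4, RHS = (-1) - 1 = -2; 4 < -2 — FAILS  ← closest negative counterexample to 0

Answer: x = -1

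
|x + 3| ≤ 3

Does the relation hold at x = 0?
x = 0: LHS = |0 + 3| = |3| = 3; 3 ≤ 3 — holds

The relation is satisfied at x = 0.

Answer: Yes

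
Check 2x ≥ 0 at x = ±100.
x = 100: LHS = 2·100 = 200; 200 ≥ 0 — holds
x = -100: LHS = 2·(-100) = -200; -200 ≥ 0 — FAILS

Answer: Partially: holds for x = 100, fails for x = -100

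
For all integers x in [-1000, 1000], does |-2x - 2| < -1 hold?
The claim fails at x = 0:
x = 0: LHS = |-2·0 - 2| = |-2| = 2; 2 < -1 — FAILS

Because a single integer refutes it, the statement is false.

Answer: False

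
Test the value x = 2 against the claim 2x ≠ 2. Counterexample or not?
Substitute x = 2 into the relation:
x = 2: LHS = 2·2 = 4; 4 ≠ 2 — holds

The claim holds here, so x = 2 is not a counterexample. (A counterexample exists elsewhere, e.g. x = 1.)

Answer: No, x = 2 is not a counterexample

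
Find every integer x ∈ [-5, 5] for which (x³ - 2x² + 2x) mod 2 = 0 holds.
Holds for: {-4, -2, 0, 2, 4}
Fails for: {-5, -3, -1, 1, 3, 5}

Answer: {-4, -2, 0, 2, 4}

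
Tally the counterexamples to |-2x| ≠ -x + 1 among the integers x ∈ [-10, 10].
Counterexamples in [-10, 10]: {-1}.

Counting them gives 1 values.

Answer: 1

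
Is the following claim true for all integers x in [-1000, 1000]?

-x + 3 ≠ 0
The claim fails at x = 3:
x = 3: LHS = -3 + 3 = 0; 0 ≠ 0 — FAILS

Because a single integer refutes it, the statement is false.

Answer: False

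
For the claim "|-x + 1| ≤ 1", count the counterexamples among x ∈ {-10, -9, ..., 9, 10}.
Counterexamples in [-10, 10]: {-10, -9, -8, -7, -6, -5, -4, -3, -2, -1, 3, 4, 5, 6, 7, 8, 9, 10}.

Counting them gives 18 values.

Answer: 18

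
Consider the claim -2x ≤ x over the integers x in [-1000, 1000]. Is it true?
The claim fails at x = -1:
x = -1: LHS = -2·(-1) = 2; 2 ≤ -1 — FAILS

Because a single integer refutes it, the statement is false.

Answer: False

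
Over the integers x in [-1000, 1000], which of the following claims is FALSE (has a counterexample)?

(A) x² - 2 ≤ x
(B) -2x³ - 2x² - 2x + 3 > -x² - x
(A) x = -2: LHS = (-2)² - 2 = 2; 2 ≤ -2 — FAILS
(B) x = 1: LHS = -2·1³ - 2·1² - 2·1 + 3 = -3, RHS = -1² - 1 = -2; -3 > -2 — FAILS

Answer: Both A and B are false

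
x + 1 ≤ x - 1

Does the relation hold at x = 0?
x = 0: LHS = 0 + 1 = 1, RHS = 0 - 1 = -1; 1 ≤ -1 — FAILS

The relation fails at x = 0, so x = 0 is a counterexample.

Answer: No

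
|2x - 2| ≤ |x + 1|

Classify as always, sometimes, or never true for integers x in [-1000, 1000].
Holds at x = 1: LHS = |2·1 - 2| = |0| = 0, RHS = |1 + 1| = |2| = 2; 0 ≤ 2 — holds
Fails at x = 0: LHS = |2·0 - 2| = |-2| = 2, RHS = |0 + 1| = |1| = 1; 2 ≤ 1 — FAILS
It is satisfied by some integers in the range but not all.

Answer: Sometimes true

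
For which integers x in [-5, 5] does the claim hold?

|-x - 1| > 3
Holds for: {-5, 3, 4, 5}
Fails for: {-4, -3, -2, -1, 0, 1, 2}

Answer: {-5, 3, 4, 5}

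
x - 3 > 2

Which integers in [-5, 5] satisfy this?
Over all integers in [-5, 5], LHS − RHS is largest at x = 5, where it equals 0:
x = 5: LHS = 5 - 3 = 2; 2 > 2 — FAILS
At the ends of the range:
x = -5: LHS = (-5) - 3 = -8; -8 > 2 — FAILS
Hence LHS − RHS is never positive, i.e. LHS ≤ RHS throughout, so the claimed relation (>) fails for every integer in [-5, 5].

Answer: None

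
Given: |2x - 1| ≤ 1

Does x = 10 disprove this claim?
Substitute x = 10 into the relation:
x = 10: LHS = |2·10 - 1| = |19| = 19; 19 ≤ 1 — FAILS

Since the claim fails at x = 10, this value is a counterexample.

Answer: Yes, x = 10 is a counterexample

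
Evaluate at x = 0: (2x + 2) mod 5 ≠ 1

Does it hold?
x = 0: LHS = (2·0 + 2) mod 5 = 2 mod 5 = 2; 2 ≠ 1 — holds

The relation is satisfied at x = 0.

Answer: Yes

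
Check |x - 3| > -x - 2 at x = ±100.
x = 100: LHS = |100 - 3| = |97| = 97, RHS = -100 - 2 = -102; 97 > -102 — holds
x = -100: LHS = |(-100) - 3| = |-103| = 103, RHS = -(-100) - 2 = 98; 103 > 98 — holds

Answer: Yes, holds for both x = 100 and x = -100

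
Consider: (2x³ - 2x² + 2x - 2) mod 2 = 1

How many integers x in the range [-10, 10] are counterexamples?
Counterexamples in [-10, 10]: {-10, -9, -8, -7, -6, -5, -4, -3, -2, -1, 0, 1, 2, 3, 4, 5, 6, 7, 8, 9, 10}.

Counting them gives 21 values.

Answer: 21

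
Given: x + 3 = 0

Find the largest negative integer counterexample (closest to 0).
Testing negative integers from -1 downward:
x = -1: LHS = (-1) + 3 = 2; 2 = 0 — FAILS  ← closest negative counterexample to 0

Answer: x = -1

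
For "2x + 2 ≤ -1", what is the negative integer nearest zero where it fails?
Testing negative integers from -1 downward:
x = -1: LHS = 2·(-1) + 2 = 0; 0 ≤ -1 — FAILS  ← closest negative counterexample to 0

Answer: x = -1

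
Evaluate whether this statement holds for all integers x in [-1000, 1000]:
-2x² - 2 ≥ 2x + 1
The claim fails at x = 0:
x = 0: LHS = -2·0² - 2 = -2, RHS = 2·0 + 1 = 1; -2 ≥ 1 — FAILS

Because a single integer refutes it, the statement is false.

Answer: False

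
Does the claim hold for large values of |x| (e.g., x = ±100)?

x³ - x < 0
x = 100: LHS = 100³ - 100 = 999900; 999900 < 0 — FAILS
x = -100: LHS = (-100)³ - (-100) = -999900; -999900 < 0 — holds

Answer: Partially: fails for x = 100, holds for x = -100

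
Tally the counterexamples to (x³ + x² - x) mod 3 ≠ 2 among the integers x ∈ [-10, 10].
For a polynomial with integer coefficients, its value mod 3 depends only on x mod 3, so it suffices to check one representative of each residue class, x = 0, 1, 2:
x = 0: LHS = (0³ + 0² - 0) mod 3 = 0 mod 3 = 0; 0 ≠ 2 — holds
x = 1: LHS = (1³ + 1² - 1) mod 3 = 1 mod 3 = 1; 1 ≠ 2 — holds
x = 2: LHS = (2³ + 2² - 2) mod 3 = 10 mod 3 = 1; 1 ≠ 2 — holds
The relation holds in every residue class, so the relation holds for every integer in [-10, 10].

No counterexample appears in that range.

Answer: 0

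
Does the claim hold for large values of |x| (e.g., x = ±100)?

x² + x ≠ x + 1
x = 100: LHS = 100² + 100 = 10100, RHS = 100 + 1 = 101; 10100 ≠ 101 — holds
x = -100: LHS = (-100)² + (-100) = 9900, RHS = (-100) + 1 = -99; 9900 ≠ -99 — holds

Answer: Yes, holds for both x = 100 and x = -100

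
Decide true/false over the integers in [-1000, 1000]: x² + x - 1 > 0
The claim fails at x = 0:
x = 0: LHS = 0² + 0 - 1 = -1; -1 > 0 — FAILS

Because a single integer refutes it, the statement is false.

Answer: False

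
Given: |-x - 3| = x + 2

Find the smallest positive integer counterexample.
Testing positive integers:
x = 1: LHS = |-1 - 3| = |-4| = 4, RHS = 1 + 2 = 3; 4 = 3 — FAILS  ← smallest positive counterexample

Answer: x = 1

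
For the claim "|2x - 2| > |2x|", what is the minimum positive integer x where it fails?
Testing positive integers:
x = 1: LHS = |2·1 - 2| = |0| = 0, RHS = |2·1| = |2| = 2; 0 > 2 — FAILS  ← smallest positive counterexample

Answer: x = 1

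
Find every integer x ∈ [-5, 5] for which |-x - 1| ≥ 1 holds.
Holds for: {-5, -4, -3, -2, 0, 1, 2, 3, 4, 5}
Fails for: {-1}

Answer: {-5, -4, -3, -2, 0, 1, 2, 3, 4, 5}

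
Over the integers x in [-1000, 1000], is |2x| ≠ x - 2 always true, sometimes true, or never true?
Over all integers in [-1000, 1000], LHS − RHS is always positive; it is smallest at x = 0, where it equals 2:
x = 0: LHS = |2·0| = |0| = 0, RHS = 0 - 2 = -2; 0 ≠ -2 — holds
At the ends of the range:
x = -1000: LHS = |2·(-1000)| = |-2000| = 2000, RHS = (-1000) - 2 = -1002; 2000 ≠ -1002 — holds
x = 1000: LHS = |2·1000| = |2000| = 2000, RHS = 1000 - 2 = 998; 2000 ≠ 998 — holds
Hence LHS − RHS is never 0, i.e. the two sides are never equal, so the relation holds for every integer in [-1000, 1000].

No counterexample exists.

Answer: Always true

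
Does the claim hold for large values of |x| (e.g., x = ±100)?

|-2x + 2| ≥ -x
x = 100: LHS = |-2·100 + 2| = |-198| = 198; 198 ≥ -100 — holds
x = -100: LHS = |-2·(-100) + 2| = |202| = 202, RHS = -(-100) = 100; 202 ≥ 100 — holds

Answer: Yes, holds for both x = 100 and x = -100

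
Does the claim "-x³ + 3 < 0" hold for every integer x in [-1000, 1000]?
The claim fails at x = 0:
x = 0: LHS = -0³ + 3 = 3; 3 < 0 — FAILS

Because a single integer refutes it, the statement is false.

Answer: False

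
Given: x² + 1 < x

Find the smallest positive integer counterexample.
Testing positive integers:
x = 1: LHS = 1² + 1 = 2; 2 < 1 — FAILS  ← smallest positive counterexample

Answer: x = 1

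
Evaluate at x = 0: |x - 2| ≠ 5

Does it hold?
x = 0: LHS = |0 - 2| = |-2| = 2; 2 ≠ 5 — holds

The relation is satisfied at x = 0.

Answer: Yes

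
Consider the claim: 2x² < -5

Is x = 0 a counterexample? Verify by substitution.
Substitute x = 0 into the relation:
x = 0: LHS = 2·0² = 0; 0 < -5 — FAILS

Since the claim fails at x = 0, this value is a counterexample.

Answer: Yes, x = 0 is a counterexample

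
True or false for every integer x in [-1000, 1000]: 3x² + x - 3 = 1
The claim fails at x = 0:
x = 0: LHS = 3·0² + 0 - 3 = -3; -3 = 1 — FAILS

Because a single integer refutes it, the statement is false.

Answer: False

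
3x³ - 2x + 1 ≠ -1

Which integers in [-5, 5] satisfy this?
Track d = LHS − RHS over the integers in [-5, 5]. Equality would need d = 0, but d changes sign only between consecutive integers, jumping over 0:
x = -2: LHS = 3·(-2)³ - 2·(-2) + 1 = -19; -19 ≠ -1 — holds  (d = -18)
x = -1: LHS = 3·(-1)³ - 2·(-1) + 1 = 0; 0 ≠ -1 — holds  (d = 1)
Away from these crossings d keeps a constant sign, and checking every integer in [-5, 5] confirms d ≠ 0 throughout. Hence the two sides are never equal, so the relation holds for every integer in [-5, 5].

Answer: All integers in [-5, 5]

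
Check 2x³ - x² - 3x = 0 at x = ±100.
x = 100: LHS = 2·100³ - 100² - 3·100 = 1989700; 1989700 = 0 — FAILS
x = -100: LHS = 2·(-100)³ - (-100)² - 3·(-100) = -2009700; -2009700 = 0 — FAILS

Answer: No, fails for both x = 100 and x = -100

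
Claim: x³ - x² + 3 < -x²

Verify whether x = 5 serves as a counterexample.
Substitute x = 5 into the relation:
x = 5: LHS = 5³ - 5² + 3 = 103, RHS = -5² = -25; 103 < -25 — FAILS

Since the claim fails at x = 5, this value is a counterexample.

Answer: Yes, x = 5 is a counterexample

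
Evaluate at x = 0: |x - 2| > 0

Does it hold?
x = 0: LHS = |0 - 2| = |-2| = 2; 2 > 0 — holds

The relation is satisfied at x = 0.

Answer: Yes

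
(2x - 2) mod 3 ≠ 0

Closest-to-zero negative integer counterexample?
Testing negative integers from -1 downward:
x = -1: LHS = (2·(-1) - 2) mod 3 = (-4) mod 3 = 2; 2 ≠ 0 — holds
x = -2: LHS = (2·(-2) - 2) mod 3 = (-6) mod 3 = 0; 0 ≠ 0 — FAILS  ← closest negative counterexample to 0

Answer: x = -2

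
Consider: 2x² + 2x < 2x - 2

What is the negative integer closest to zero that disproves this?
Testing negative integers from -1 downward:
x = -1: LHS = 2·(-1)² + 2·(-1) = 0, RHS = 2·(-1) - 2 = -4; 0 < -4 — FAILS  ← closest negative counterexample to 0

Answer: x = -1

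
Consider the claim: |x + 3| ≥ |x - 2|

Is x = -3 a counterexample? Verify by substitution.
Substitute x = -3 into the relation:
x = -3: LHS = |(-3) + 3| = |0| = 0, RHS = |(-3) - 2| = |-5| = 5; 0 ≥ 5 — FAILS

Since the claim fails at x = -3, this value is a counterexample.

Answer: Yes, x = -3 is a counterexample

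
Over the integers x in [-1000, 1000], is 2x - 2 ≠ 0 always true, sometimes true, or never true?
Holds at x = 0: LHS = 2·0 - 2 = -2; -2 ≠ 0 — holds
Fails at x = 1: LHS = 2·1 - 2 = 0; 0 ≠ 0 — FAILS
It is satisfied by some integers in the range but not all.

Answer: Sometimes true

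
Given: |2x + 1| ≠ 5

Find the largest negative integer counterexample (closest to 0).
Testing negative integers from -1 downward:
x = -1: LHS = |2·(-1) + 1| = |-1| = 1; 1 ≠ 5 — holds
x = -2: LHS = |2·(-2) + 1| = |-3| = 3; 3 ≠ 5 — holds
x = -3: LHS = |2·(-3) + 1| = |-5| = 5; 5 ≠ 5 — FAILS  ← closest negative counterexample to 0

Answer: x = -3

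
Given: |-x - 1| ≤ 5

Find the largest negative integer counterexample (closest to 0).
Testing negative integers from -1 downward:
(x = -1 through x = -1 all satisfy the relation; showing from x = -2.)
x = -2: LHS = |-(-2) - 1| = |1| = 1; 1 ≤ 5 — holds
x = -3: LHS = |-(-3) - 1| = |2| = 2; 2 ≤ 5 — holds
x = -4: LHS = |-(-4) - 1| = |3| = 3; 3 ≤ 5 — holds
x = -5: LHS = |-(-5) - 1| = |4| = 4; 4 ≤ 5 — holds
x = -6: LHS = |-(-6) - 1| = |5| = 5; 5 ≤ 5 — holds
x = -7: LHS = |-(-7) - 1| = |6| = 6; 6 ≤ 5 — FAILS  ← closest negative counterexample to 0

Answer: x = -7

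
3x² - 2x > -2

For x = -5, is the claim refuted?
Substitute x = -5 into the relation:
x = -5: LHS = 3·(-5)² - 2·(-5) = 85; 85 > -2 — holds

The relation holds at x = -5, so it is not a counterexample.

Answer: No, x = -5 is not a counterexample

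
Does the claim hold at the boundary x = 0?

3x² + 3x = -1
x = 0: LHS = 3·0² + 3·0 = 0; 0 = -1 — FAILS

The relation fails at x = 0, so x = 0 is a counterexample.

Answer: No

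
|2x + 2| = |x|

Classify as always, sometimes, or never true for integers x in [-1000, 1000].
Holds at x = -2: LHS = |2·(-2) + 2| = |-2| = 2, RHS = |-2| = 2; 2 = 2 — holds
Fails at x = 0: LHS = |2·0 + 2| = |2| = 2, RHS = |0| = 0; 2 = 0 — FAILS
It is satisfied by some integers in the range but not all.

Answer: Sometimes true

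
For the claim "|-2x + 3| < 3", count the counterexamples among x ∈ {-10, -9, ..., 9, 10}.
Counterexamples in [-10, 10]: {-10, -9, -8, -7, -6, -5, -4, -3, -2, -1, 0, 3, 4, 5, 6, 7, 8, 9, 10}.

Counting them gives 19 values.

Answer: 19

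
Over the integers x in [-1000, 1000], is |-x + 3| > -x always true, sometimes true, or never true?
Over all integers in [-1000, 1000], LHS − RHS is smallest at x = 0, where it equals 3:
x = 0: LHS = |-0 + 3| = |3| = 3, RHS = -0 = 0; 3 > 0 — holds
At the ends of the range:
x = -1000: LHS = |-(-1000) + 3| = |1003| = 1003, RHS = -(-1000) = 1000; 1003 > 1000 — holds
x = 1000: LHS = |-1000 + 3| = |-997| = 997; 997 > -1000 — holds
Hence LHS − RHS is never zero or negative, i.e. LHS > RHS throughout, so the relation holds for every integer in [-1000, 1000].

No counterexample exists.

Answer: Always true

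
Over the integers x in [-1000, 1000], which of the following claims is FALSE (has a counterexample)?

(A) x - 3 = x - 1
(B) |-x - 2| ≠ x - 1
(A) x = 0: LHS = 0 - 3 = -3, RHS = 0 - 1 = -1; -3 = -1 — FAILS

(B) Over all integers in [-1000, 1000], LHS − RHS is always positive; it is smallest at x = 0, where it equals 3:
x = 0: LHS = |-0 - 2| = |-2| = 2, RHS = 0 - 1 = -1; 2 ≠ -1 — holds
At the ends of the range:
x = -1000: LHS = |-(-1000) - 2| = |998| = 998, RHS = (-1000) - 1 = -1001; 998 ≠ -1001 — holds
x = 1000: LHS = |-1000 - 2| = |-1002| = 1002, RHS = 1000 - 1 = 999; 1002 ≠ 999 — holds
Hence LHS − RHS is never 0, i.e. the two sides are never equal, so the relation holds for every integer in [-1000, 1000].

Only (A) has a counterexample.

Answer: A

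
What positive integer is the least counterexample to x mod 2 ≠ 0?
Testing positive integers:
x = 1: LHS = 1 mod 2 = 1; 1 ≠ 0 — holds
x = 2: LHS = 2 mod 2 = 0; 0 ≠ 0 — FAILS  ← smallest positive counterexample

Answer: x = 2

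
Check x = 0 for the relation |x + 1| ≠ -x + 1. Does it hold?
x = 0: LHS = |0 + 1| = |1| = 1, RHS = -0 + 1 = 1; 1 ≠ 1 — FAILS

The relation fails at x = 0, so x = 0 is a counterexample.

Answer: No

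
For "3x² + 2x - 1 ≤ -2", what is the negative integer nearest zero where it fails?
Testing negative integers from -1 downward:
x = -1: LHS = 3·(-1)² + 2·(-1) - 1 = 0; 0 ≤ -2 — FAILS  ← closest negative counterexample to 0

Answer: x = -1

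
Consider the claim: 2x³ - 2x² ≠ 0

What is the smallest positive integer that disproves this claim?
Testing positive integers:
x = 1: LHS = 2·1³ - 2·1² = 0; 0 ≠ 0 — FAILS  ← smallest positive counterexample

Answer: x = 1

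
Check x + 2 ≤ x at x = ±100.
x = 100: LHS = 100 + 2 = 102; 102 ≤ 100 — FAILS
x = -100: LHS = (-100) + 2 = -98; -98 ≤ -100 — FAILS

Answer: No, fails for both x = 100 and x = -100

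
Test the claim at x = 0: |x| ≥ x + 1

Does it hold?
x = 0: LHS = |0| = 0, RHS = 0 + 1 = 1; 0 ≥ 1 — FAILS

The relation fails at x = 0, so x = 0 is a counterexample.

Answer: No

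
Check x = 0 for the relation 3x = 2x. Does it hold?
x = 0: LHS = 3·0 = 0, RHS = 2·0 = 0; 0 = 0 — holds

The relation is satisfied at x = 0.

Answer: Yes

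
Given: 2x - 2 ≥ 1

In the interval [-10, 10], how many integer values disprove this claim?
Counterexamples in [-10, 10]: {-10, -9, -8, -7, -6, -5, -4, -3, -2, -1, 0, 1}.

Counting them gives 12 values.

Answer: 12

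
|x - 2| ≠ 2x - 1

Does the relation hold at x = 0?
x = 0: LHS = |0 - 2| = |-2| = 2, RHS = 2·0 - 1 = -1; 2 ≠ -1 — holds

The relation is satisfied at x = 0.

Answer: Yes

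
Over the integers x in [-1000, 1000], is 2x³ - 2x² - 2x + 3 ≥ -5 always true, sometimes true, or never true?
Holds at x = 0: LHS = 2·0³ - 2·0² - 2·0 + 3 = 3; 3 ≥ -5 — holds
Fails at x = -2: LHS = 2·(-2)³ - 2·(-2)² - 2·(-2) + 3 = -17; -17 ≥ -5 — FAILS
It is satisfied by some integers in the range but not all.

Answer: Sometimes true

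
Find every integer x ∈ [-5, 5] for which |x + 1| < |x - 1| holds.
Holds for: {-5, -4, -3, -2, -1}
Fails for: {0, 1, 2, 3, 4, 5}

Answer: {-5, -4, -3, -2, -1}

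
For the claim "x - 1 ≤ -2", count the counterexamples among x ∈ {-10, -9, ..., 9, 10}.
Counterexamples in [-10, 10]: {0, 1, 2, 3, 4, 5, 6, 7, 8, 9, 10}.

Counting them gives 11 values.

Answer: 11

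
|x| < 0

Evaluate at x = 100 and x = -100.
x = 100: LHS = |100| = 100; 100 < 0 — FAILS
x = -100: LHS = |-100| = 100; 100 < 0 — FAILS

Answer: No, fails for both x = 100 and x = -100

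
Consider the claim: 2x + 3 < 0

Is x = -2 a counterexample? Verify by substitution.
Substitute x = -2 into the relation:
x = -2: LHS = 2·(-2) + 3 = -1; -1 < 0 — holds

The claim holds here, so x = -2 is not a counterexample. (A counterexample exists elsewhere, e.g. x = 0.)

Answer: No, x = -2 is not a counterexample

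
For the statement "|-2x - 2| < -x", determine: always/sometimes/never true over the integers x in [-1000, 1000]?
Holds at x = -1: LHS = |-2·(-1) - 2| = |0| = 0, RHS = -(-1) = 1; 0 < 1 — holds
Fails at x = 0: LHS = |-2·0 - 2| = |-2| = 2, RHS = -0 = 0; 2 < 0 — FAILS
It is satisfied by some integers in the range but not all.

Answer: Sometimes true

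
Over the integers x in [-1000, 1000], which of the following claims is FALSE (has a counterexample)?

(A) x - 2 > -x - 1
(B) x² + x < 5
(A) x = 0: LHS = 0 - 2 = -2, RHS = -0 - 1 = -1; -2 > -1 — FAILS
(B) x = 2: LHS = 2² + 2 = 6; 6 < 5 — FAILS

Answer: Both A and B are false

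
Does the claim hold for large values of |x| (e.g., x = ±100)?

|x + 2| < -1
x = 100: LHS = |100 + 2| = |102| = 102; 102 < -1 — FAILS
x = -100: LHS = |(-100) + 2| = |-98| = 98; 98 < -1 — FAILS

Answer: No, fails for both x = 100 and x = -100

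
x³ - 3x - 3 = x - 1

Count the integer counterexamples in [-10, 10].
Counterexamples in [-10, 10]: {-10, -9, -8, -7, -6, -5, -4, -3, -2, -1, 0, 1, 2, 3, 4, 5, 6, 7, 8, 9, 10}.

Counting them gives 21 values.

Answer: 21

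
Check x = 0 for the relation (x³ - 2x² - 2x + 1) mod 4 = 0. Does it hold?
x = 0: LHS = (0³ - 2·0² - 2·0 + 1) mod 4 = 1 mod 4 = 1; 1 = 0 — FAILS

The relation fails at x = 0, so x = 0 is a counterexample.

Answer: No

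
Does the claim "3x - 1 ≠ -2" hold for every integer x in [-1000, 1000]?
Track d = LHS − RHS over the integers in [-1000, 1000]. Equality would need d = 0, but d changes sign only between consecutive integers, jumping over 0:
x = -1: LHS = 3·(-1) - 1 = -4; -4 ≠ -2 — holds  (d = -2)
x = 0: LHS = 3·0 - 1 = -1; -1 ≠ -2 — holds  (d = 1)
Away from these crossings d keeps a constant sign, and checking every integer in [-1000, 1000] confirms d ≠ 0 throughout. Hence the two sides are never equal, so the relation holds for every integer in [-1000, 1000].

No counterexample exists.

Answer: True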